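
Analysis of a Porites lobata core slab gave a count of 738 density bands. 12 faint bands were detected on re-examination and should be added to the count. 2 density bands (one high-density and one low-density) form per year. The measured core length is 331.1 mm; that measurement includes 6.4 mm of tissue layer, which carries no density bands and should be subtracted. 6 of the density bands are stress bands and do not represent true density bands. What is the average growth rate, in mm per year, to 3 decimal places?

0.873 mm per year

Adjusted count: 738 − 6 + 12 = 744 density bands.
Dividing by 2 density bands per year: 744 / 2 = 372 years.
Removing the 6.4 mm offcut leaves 331.1 − 6.4 = 324.7 mm.
324.7 mm over 372 years gives 324.7 / 372 ≈ 0.873 mm per year.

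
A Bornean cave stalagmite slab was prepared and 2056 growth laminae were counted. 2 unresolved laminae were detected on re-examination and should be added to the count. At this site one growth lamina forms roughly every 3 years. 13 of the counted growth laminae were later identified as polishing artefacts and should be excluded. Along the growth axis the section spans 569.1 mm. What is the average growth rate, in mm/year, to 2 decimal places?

0.09 mm/year

True growth lamina count = 2056 − 13 + 2 = 2045.
2045 growth laminae at 3 years each span 2045 × 3 = 6135 years.
Extension rate ≈ 569.1 / 6135 = 0.09 mm/year.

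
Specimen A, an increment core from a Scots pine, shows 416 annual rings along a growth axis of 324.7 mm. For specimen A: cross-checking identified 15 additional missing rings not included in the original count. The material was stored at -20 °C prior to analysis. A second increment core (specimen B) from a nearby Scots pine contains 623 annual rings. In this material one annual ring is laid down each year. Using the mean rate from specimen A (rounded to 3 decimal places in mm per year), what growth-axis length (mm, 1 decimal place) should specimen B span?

Specimen A: correcting the raw count gives 416 + 15 = 431 true annual rings.
A: 324.7 mm over 431 years gives 324.7 / 431 ≈ 0.753 mm/yr.
For B, 0.753 mm/year × 623 years = 469.1 mm.

469.1 mm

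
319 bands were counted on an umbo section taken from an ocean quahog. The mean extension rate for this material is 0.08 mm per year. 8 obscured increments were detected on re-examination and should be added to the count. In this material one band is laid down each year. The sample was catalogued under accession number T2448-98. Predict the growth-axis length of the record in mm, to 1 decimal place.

Adjusted count: 319 + 8 = 327 bands.
327 years at 0.08 mm/year gives 0.08 × 327 = 26.2 mm.

26.2 mm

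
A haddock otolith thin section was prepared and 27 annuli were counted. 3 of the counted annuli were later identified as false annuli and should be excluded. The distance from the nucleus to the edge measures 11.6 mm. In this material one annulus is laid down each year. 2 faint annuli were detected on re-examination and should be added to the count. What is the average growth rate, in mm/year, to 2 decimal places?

After corrections the count is 27 − 3 + 2 = 26 annuli.
11.6 mm over 26 years gives 11.6 / 26 ≈ 0.45 mm/year.

0.45 mm/year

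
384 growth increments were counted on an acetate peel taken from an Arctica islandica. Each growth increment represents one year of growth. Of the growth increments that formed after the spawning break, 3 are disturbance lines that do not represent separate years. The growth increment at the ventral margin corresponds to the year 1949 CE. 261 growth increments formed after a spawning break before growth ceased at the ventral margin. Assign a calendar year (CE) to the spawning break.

261 growth increments post-date the spawning break.
Excluding 3 false growth increments: 261 − 3 = 258.
Counting back 258 years from 1949 CE places the spawning break in 1949 − 258 = 1691 CE.

1691 CE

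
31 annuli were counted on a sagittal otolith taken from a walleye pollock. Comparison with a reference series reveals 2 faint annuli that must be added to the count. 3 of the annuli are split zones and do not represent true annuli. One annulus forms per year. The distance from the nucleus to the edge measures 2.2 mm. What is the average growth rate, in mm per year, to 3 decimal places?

0.073 mm per year

Adjusted count: 31 − 3 + 2 = 30 annuli.
Mean rate = 2.2 mm / 30 years ≈ 0.073 mm per year.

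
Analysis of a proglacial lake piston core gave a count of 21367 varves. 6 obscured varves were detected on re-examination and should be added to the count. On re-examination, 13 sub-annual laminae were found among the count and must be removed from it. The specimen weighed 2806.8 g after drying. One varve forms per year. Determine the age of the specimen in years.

21360 years

Correcting the raw count gives 21367 − 13 + 6 = 21360 true varves.
At one varve per year, that is 21360 years.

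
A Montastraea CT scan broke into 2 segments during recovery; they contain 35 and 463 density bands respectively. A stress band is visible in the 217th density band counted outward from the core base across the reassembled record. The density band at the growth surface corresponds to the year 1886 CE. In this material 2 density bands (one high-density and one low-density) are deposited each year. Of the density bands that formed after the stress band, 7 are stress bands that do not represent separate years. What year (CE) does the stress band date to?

1749 CE

Total density bands = 35 + 463 = 498.
498 − 217 = 281 density bands lie beyond the stress band toward the growth surface.
281 − 7 false = 274 true density bands after the stress band.
With 2 density bands per year, 274 / 2 = 137 years.
1886 − 137 = 1749 CE.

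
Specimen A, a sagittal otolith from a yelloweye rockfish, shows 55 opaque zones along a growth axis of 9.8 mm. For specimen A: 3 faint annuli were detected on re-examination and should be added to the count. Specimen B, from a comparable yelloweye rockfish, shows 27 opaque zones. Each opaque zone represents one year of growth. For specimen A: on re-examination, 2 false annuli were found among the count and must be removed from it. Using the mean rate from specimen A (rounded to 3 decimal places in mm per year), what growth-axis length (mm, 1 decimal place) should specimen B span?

Specimen A: correcting the raw count gives 55 − 2 + 3 = 56 true opaque zones.
A: 9.8 mm over 56 years gives 9.8 / 56 ≈ 0.175 mm/year.
B's length ≈ 0.175 × 27 = 4.7 mm.

4.7 mm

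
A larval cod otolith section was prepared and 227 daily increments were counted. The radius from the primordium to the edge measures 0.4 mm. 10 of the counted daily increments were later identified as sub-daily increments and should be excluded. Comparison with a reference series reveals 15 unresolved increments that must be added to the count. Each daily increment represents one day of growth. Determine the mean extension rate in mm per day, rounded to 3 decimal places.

0.002 mm per day

Correcting the raw count gives 227 − 10 + 15 = 232 true daily increments.
0.4 mm over 232 days gives 0.4 / 232 ≈ 0.002 mm per day.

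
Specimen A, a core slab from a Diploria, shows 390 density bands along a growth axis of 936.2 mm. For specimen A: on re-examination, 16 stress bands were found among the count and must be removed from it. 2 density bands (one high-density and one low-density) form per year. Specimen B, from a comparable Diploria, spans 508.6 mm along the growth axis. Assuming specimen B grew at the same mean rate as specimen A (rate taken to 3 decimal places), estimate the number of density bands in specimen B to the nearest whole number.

203 density bands

Specimen A: after corrections the count is 390 − 16 = 374 density bands.
Specimen A: with 2 density bands per year, 374 / 2 = 187 years.
A: Mean rate = 936.2 mm / 187 years ≈ 5.006 mm per year.
B spans 508.6 / 5.006 = 101.60 years; at 2 density bands per year that is 101.60 × 2 ≈ 203 density bands.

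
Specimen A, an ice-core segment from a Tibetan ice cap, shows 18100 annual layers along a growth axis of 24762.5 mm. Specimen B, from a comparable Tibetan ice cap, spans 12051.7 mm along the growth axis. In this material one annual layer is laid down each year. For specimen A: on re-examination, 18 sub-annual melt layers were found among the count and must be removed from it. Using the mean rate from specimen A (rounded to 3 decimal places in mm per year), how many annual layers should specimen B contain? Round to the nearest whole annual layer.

8803 annual layers

Specimen A: correcting the raw count gives 18100 − 18 = 18082 true annual layers.
A: Extension rate ≈ 24762.5 / 18082 = 1.369 mm/year.
B spans 12051.7 / 1.369 = 8803.29 years ≈ 8803 annual layers.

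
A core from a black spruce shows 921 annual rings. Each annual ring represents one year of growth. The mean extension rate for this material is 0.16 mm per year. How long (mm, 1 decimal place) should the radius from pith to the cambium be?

147.4 mm

The record spans 921 years at 0.16 mm per year.
Length ≈ 0.16 × 921 = 147.4 mm.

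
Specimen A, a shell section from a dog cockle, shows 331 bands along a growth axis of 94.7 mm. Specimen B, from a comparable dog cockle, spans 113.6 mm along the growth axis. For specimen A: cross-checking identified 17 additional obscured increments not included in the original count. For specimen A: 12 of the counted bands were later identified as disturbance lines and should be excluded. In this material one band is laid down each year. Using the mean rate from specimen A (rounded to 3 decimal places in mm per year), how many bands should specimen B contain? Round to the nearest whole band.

403 bands

Specimen A: after corrections the count is 331 − 12 + 17 = 336 bands.
A: Mean rate = 94.7 mm / 336 years ≈ 0.282 mm per year.
For B, 113.6 / 0.282 = 402.84 years ≈ 403 bands.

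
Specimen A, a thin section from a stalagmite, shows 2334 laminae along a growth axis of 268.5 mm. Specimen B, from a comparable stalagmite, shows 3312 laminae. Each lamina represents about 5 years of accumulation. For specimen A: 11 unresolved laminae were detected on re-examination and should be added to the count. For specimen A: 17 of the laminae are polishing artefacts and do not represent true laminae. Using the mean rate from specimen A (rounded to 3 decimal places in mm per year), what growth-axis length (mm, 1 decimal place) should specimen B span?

Specimen A: correcting the raw count gives 2334 − 17 + 11 = 2328 true laminae.
Specimen A: 2328 laminae at 5 years each span 2328 × 5 = 11640 years.
A: Mean rate = 268.5 mm / 11640 years ≈ 0.023 mm/year.
Specimen B: 3312 laminae at 5 years each span 3312 × 5 = 16560 years. For B, 0.023 mm/year × 16560 years = 380.9 mm.

380.9 mm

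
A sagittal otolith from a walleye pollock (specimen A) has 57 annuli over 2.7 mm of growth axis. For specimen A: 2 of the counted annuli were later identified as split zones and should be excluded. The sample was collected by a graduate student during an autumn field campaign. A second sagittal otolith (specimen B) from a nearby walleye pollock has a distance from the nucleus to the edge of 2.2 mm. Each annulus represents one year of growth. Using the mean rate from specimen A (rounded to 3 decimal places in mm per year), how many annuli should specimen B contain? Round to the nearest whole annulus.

45 annuli

Specimen A: adjusted count: 57 − 2 = 55 annuli.
A: Mean rate = 2.7 mm / 55 years ≈ 0.049 mm/yr.
For B, 2.2 / 0.049 = 44.90 years ≈ 45 annuli.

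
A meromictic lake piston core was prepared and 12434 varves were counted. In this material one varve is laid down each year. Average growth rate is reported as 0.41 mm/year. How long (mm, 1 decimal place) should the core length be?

The record spans 12434 years at 0.41 mm per year.
Length ≈ 0.41 × 12434 = 5097.9 mm.

5097.9 mm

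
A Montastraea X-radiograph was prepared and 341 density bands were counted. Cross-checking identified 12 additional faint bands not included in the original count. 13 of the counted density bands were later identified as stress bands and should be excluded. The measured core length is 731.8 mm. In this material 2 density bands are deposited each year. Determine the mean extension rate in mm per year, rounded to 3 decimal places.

True density band count = 341 − 13 + 12 = 340.
340 density bands at 2 per year is 340 / 2 = 170 years.
731.8 mm over 170 years gives 731.8 / 170 ≈ 4.305 mm per year.

4.305 mm per year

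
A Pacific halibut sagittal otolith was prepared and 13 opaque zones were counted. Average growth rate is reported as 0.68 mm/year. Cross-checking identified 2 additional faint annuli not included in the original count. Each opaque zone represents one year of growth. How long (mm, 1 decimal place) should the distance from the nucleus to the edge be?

10.2 mm

Correcting the raw count gives 13 + 2 = 15 true opaque zones.
Length ≈ 0.68 × 15 = 10.2 mm.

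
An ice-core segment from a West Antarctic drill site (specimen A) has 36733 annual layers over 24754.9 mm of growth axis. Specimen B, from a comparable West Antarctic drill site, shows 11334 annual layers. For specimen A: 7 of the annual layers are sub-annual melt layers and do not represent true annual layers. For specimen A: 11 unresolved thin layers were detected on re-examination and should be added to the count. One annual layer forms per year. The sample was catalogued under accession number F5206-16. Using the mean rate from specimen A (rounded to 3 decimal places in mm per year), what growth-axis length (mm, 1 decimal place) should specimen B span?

Specimen A: adjusted count: 36733 − 7 + 11 = 36737 annual layers.
A: Mean rate = 24754.9 mm / 36737 years ≈ 0.674 mm/yr.
For B, 0.674 mm/year × 11334 years = 7639.1 mm.

7639.1 mm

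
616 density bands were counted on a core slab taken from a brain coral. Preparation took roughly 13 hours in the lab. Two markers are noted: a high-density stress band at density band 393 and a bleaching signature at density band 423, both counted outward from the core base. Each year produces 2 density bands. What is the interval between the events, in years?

15 years

The two markers are separated by 423 − 393 = 30 density bands.
With 2 density bands per year, 30 / 2 = 15 years.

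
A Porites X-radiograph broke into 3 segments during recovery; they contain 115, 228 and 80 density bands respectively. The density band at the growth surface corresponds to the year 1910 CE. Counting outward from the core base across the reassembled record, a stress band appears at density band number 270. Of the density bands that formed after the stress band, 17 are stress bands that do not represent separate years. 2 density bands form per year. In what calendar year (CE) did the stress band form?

Total density bands = 115 + 228 + 80 = 423.
The stress band sits at density band 270 from the core base, so 423 − 270 = 153 density bands formed after it.
Excluding 17 false density bands: 153 − 17 = 136.
With 2 density bands per year, 136 / 2 = 68 years.
Counting back 68 years from 1910 CE places the stress band in 1910 − 68 = 1842 CE.

1842 CE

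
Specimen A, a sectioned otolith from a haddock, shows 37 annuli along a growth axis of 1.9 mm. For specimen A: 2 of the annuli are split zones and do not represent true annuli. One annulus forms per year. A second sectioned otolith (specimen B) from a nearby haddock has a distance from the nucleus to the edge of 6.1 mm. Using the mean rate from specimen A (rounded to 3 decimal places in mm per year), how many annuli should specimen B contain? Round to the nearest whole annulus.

Specimen A: correcting the raw count gives 37 − 2 = 35 true annuli.
A: Mean rate = 1.9 mm / 35 years ≈ 0.054 mm per year.
For B, 6.1 / 0.054 = 112.96 years ≈ 113 annuli.

113 annuli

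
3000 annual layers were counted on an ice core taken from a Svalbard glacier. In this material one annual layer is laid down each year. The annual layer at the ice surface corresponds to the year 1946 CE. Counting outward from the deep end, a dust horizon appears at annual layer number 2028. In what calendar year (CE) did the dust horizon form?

974 CE

The dust horizon sits at annual layer 2028 from the deep end, so 3000 − 2028 = 972 annual layers formed after it.
The annual layer at the ice surface is 1946 CE, so the dust horizon dates to 1946 − 972 = 974 CE.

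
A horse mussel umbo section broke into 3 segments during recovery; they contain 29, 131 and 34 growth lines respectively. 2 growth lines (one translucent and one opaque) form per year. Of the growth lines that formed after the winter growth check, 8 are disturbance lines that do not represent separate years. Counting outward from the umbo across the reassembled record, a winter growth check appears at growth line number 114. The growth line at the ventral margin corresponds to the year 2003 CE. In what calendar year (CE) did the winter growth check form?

Total growth lines = 29 + 131 + 34 = 194.
Between growth line 114 and the ventral margin there are 194 − 114 = 80 growth lines.
Removing the 8 false growth lines leaves 80 − 8 = 72 true growth lines beyond the winter growth check.
72 growth lines at 2 per year is 72 / 2 = 36 years.
2003 − 36 = 1967 CE.

1967 CE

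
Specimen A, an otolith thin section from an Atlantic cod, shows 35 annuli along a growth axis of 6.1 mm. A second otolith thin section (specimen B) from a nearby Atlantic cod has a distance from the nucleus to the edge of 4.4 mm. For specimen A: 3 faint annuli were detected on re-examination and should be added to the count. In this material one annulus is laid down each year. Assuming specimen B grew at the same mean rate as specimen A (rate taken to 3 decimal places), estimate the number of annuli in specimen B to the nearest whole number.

Specimen A: correcting the raw count gives 35 + 3 = 38 true annuli.
A: Extension rate ≈ 6.1 / 38 = 0.161 mm per year.
B spans 4.4 / 0.161 = 27.33 years ≈ 27 annuli.

27 annuli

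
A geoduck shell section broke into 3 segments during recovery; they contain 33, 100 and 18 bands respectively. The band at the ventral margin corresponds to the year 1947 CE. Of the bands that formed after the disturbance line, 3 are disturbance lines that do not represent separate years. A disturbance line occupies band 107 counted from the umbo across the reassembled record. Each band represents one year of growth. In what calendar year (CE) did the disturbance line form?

1906 CE

Total bands = 33 + 100 + 18 = 151.
The disturbance line sits at band 107 from the umbo, so 151 − 107 = 44 bands formed after it.
44 − 3 false = 41 true bands after the disturbance line.
1947 − 41 = 1906 CE.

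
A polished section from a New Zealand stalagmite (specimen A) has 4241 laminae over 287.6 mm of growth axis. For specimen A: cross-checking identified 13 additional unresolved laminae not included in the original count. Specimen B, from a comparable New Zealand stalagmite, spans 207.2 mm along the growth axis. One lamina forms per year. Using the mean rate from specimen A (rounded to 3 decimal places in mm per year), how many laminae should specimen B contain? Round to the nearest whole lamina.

Specimen A: correcting the raw count gives 4241 + 13 = 4254 true laminae.
A: 287.6 mm over 4254 years gives 287.6 / 4254 ≈ 0.068 mm per year.
Specimen B: 207.2 mm / 0.068 mm per year = 3047.06 years ≈ 3047 laminae.

3047 laminae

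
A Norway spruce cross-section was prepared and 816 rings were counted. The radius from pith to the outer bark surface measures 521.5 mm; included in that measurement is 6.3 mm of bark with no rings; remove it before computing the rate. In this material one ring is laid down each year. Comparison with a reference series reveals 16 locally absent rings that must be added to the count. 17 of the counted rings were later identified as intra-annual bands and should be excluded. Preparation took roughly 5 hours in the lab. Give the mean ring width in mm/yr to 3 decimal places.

True ring count = 816 − 17 + 16 = 815.
The growth record spans 521.5 − 6.3 = 515.2 mm.
Extension rate ≈ 515.2 / 815 = 0.632 mm/yr.

0.632 mm/yr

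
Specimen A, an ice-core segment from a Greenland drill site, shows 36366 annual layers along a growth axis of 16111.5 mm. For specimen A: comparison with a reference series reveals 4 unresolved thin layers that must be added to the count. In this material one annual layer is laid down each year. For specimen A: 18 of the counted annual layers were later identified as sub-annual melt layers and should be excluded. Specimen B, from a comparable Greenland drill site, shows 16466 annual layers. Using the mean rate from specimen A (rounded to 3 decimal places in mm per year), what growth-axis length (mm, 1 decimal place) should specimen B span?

7294.4 mm

Specimen A: correcting the raw count gives 36366 − 18 + 4 = 36352 true annual layers.
A: 16111.5 mm over 36352 years gives 16111.5 / 36352 ≈ 0.443 mm/yr.
B's length ≈ 0.443 × 16466 = 7294.4 mm.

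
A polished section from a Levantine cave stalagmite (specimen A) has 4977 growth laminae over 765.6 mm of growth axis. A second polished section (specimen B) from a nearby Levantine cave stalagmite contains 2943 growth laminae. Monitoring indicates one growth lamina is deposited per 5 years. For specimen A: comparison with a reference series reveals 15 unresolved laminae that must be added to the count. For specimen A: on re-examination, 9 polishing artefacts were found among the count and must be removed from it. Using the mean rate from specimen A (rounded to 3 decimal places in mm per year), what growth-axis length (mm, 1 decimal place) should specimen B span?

456.2 mm

Specimen A: true growth lamina count = 4977 − 9 + 15 = 4983.
Specimen A: 4983 growth laminae at 5 years each span 4983 × 5 = 24915 years.
A: Extension rate ≈ 765.6 / 24915 = 0.031 mm/year.
Specimen B: at 5 years per growth lamina, 2943 × 5 = 14715 years. B's length ≈ 0.031 × 14715 = 456.2 mm.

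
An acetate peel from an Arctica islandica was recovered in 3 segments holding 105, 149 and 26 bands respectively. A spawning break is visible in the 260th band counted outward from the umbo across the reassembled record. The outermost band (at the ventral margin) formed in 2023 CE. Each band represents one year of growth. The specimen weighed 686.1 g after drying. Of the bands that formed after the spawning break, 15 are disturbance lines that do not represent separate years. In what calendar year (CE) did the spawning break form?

Total bands = 105 + 149 + 26 = 280.
280 − 260 = 20 bands lie beyond the spawning break toward the ventral margin.
Removing the 15 false bands leaves 20 − 15 = 5 true bands beyond the spawning break.
Counting back 5 years from 2023 CE places the spawning break in 2023 − 5 = 2018 CE.

2018 CE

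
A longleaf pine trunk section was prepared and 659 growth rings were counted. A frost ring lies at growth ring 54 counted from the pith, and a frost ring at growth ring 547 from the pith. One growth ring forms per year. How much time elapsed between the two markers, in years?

493 years

Separation: 547 − 54 = 493 growth rings.
One growth ring per year makes the interval 493 years.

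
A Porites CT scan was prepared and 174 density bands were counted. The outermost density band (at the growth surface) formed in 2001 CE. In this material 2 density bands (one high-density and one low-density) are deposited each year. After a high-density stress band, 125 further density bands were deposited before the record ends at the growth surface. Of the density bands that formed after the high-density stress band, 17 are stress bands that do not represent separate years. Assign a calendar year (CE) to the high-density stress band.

1947 CE

There are 125 density bands younger than the high-density stress band.
Removing the 17 false density bands leaves 125 − 17 = 108 true density bands beyond the high-density stress band.
With 2 density bands per year, 108 / 2 = 54 years.
2001 − 54 = 1947 CE.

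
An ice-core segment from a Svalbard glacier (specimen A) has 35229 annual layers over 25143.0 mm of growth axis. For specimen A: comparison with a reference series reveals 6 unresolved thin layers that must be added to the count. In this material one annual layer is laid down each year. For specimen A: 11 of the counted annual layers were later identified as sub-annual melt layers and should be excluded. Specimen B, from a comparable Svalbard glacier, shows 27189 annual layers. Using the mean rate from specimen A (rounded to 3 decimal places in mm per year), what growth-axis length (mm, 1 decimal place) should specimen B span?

Specimen A: after corrections the count is 35229 − 11 + 6 = 35224 annual layers.
A: 25143.0 mm over 35224 years gives 25143.0 / 35224 ≈ 0.714 mm/yr.
B's length ≈ 0.714 × 27189 = 19412.9 mm.

19412.9 mm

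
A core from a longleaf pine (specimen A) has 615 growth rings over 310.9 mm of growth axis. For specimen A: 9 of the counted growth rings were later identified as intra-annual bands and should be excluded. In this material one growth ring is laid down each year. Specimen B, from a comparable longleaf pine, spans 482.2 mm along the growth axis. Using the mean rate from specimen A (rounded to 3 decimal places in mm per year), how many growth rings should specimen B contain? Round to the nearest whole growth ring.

940 growth rings

Specimen A: true growth ring count = 615 − 9 = 606.
A: Mean rate = 310.9 mm / 606 years ≈ 0.513 mm/year.
B spans 482.2 / 0.513 = 939.96 years ≈ 940 growth rings.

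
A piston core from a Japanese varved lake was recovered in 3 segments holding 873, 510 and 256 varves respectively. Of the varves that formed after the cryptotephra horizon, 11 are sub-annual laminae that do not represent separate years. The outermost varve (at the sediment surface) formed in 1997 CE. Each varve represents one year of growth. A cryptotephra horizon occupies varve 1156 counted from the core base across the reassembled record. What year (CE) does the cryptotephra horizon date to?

Total varves = 873 + 510 + 256 = 1639.
1639 − 1156 = 483 varves lie beyond the cryptotephra horizon toward the sediment surface.
Excluding 11 false varves: 483 − 11 = 472.
Counting back 472 years from 1997 CE places the cryptotephra horizon in 1997 − 472 = 1525 CE.

1525 CE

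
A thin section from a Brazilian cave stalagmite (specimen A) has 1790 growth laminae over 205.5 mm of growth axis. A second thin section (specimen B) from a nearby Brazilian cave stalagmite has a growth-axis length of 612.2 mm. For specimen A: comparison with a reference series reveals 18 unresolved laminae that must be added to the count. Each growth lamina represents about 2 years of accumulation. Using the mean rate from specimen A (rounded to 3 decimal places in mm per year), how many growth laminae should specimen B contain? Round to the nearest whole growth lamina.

5370 growth laminae

Specimen A: adjusted count: 1790 + 18 = 1808 growth laminae.
Specimen A: at 2 years per growth lamina, 1808 × 2 = 3616 years.
A: Extension rate ≈ 205.5 / 3616 = 0.057 mm/yr.
B spans 612.2 / 0.057 = 10740.35 years; at 2 years per growth lamina that is 10740.35 / 2 ≈ 5370 growth laminae.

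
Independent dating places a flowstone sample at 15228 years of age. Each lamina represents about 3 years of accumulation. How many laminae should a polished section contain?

5076 laminae

One lamina every 3 years means 15228 / 3 = 5076 laminae.
So 5076 laminae should be present.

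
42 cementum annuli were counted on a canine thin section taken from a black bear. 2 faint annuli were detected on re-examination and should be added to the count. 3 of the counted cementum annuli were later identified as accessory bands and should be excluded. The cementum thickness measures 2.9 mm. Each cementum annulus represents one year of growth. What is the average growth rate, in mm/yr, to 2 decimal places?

0.07 mm/yr

After corrections the count is 42 − 3 + 2 = 41 cementum annuli.
2.9 mm over 41 years gives 2.9 / 41 ≈ 0.07 mm/yr.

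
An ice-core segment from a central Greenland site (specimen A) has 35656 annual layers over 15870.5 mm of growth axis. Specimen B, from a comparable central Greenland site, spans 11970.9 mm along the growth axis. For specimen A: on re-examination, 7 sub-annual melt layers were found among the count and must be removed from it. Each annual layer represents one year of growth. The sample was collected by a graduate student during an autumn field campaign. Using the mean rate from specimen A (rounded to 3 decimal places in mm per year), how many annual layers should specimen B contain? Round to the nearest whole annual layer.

26901 annual layers

Specimen A: true annual layer count = 35656 − 7 = 35649.
A: 15870.5 mm over 35649 years gives 15870.5 / 35649 ≈ 0.445 mm per year.
For B, 11970.9 / 0.445 = 26900.90 years ≈ 26901 annual layers.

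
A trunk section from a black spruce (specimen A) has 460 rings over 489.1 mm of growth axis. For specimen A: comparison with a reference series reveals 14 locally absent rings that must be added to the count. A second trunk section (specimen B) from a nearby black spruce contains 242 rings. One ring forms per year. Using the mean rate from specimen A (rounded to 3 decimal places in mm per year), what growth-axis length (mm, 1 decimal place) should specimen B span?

Specimen A: correcting the raw count gives 460 + 14 = 474 true rings.
A: Extension rate ≈ 489.1 / 474 = 1.032 mm/year.
B's length ≈ 1.032 × 242 = 249.7 mm.

249.7 mm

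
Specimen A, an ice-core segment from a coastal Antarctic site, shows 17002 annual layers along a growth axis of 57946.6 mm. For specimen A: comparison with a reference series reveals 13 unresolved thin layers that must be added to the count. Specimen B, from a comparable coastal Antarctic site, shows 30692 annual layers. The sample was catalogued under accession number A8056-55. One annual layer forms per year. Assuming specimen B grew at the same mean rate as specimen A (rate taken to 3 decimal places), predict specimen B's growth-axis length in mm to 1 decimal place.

Specimen A: correcting the raw count gives 17002 + 13 = 17015 true annual layers.
A: 57946.6 mm over 17015 years gives 57946.6 / 17015 ≈ 3.406 mm/yr.
For B, 3.406 mm/year × 30692 years = 104537.0 mm.

104537.0 mm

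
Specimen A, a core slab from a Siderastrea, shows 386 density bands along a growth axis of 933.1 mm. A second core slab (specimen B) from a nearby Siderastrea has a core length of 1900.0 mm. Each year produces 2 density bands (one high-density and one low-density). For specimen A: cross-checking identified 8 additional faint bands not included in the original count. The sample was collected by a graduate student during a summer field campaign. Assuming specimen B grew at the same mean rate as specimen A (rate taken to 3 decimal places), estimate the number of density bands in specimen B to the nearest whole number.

802 density bands

Specimen A: adjusted count: 386 + 8 = 394 density bands.
Specimen A: 394 density bands at 2 per year is 394 / 2 = 197 years.
A: Mean rate = 933.1 mm / 197 years ≈ 4.737 mm/yr.
Specimen B: 1900.0 mm / 4.737 mm per year = 401.10 years; at 2 density bands per year that is 401.10 × 2 ≈ 802 density bands.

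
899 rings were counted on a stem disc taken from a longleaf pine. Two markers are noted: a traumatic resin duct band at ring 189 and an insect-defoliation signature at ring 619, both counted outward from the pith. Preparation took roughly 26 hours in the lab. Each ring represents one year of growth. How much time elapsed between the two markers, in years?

430 years

619 − 189 = 430 rings lie between the two events.
One ring per year makes the interval 430 years.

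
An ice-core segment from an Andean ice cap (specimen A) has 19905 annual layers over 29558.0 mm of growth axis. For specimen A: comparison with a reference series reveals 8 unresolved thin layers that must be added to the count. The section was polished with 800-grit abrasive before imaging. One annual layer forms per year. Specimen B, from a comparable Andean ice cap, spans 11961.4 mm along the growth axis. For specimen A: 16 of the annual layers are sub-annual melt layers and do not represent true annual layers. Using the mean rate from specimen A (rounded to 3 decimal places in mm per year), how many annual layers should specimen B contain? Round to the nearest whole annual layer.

8049 annual layers

Specimen A: true annual layer count = 19905 − 16 + 8 = 19897.
A: Mean rate = 29558.0 mm / 19897 years ≈ 1.486 mm per year.
B spans 11961.4 / 1.486 = 8049.39 years ≈ 8049 annual layers.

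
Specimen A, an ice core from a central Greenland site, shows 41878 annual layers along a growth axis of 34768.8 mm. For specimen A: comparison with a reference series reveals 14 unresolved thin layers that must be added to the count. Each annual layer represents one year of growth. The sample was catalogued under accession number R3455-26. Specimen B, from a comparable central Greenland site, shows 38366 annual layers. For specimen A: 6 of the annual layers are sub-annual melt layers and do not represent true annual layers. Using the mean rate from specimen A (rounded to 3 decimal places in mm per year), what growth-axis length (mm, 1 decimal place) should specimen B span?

31843.8 mm

Specimen A: adjusted count: 41878 − 6 + 14 = 41886 annual layers.
A: 34768.8 mm over 41886 years gives 34768.8 / 41886 ≈ 0.830 mm/yr.
B's length ≈ 0.830 × 38366 = 31843.8 mm.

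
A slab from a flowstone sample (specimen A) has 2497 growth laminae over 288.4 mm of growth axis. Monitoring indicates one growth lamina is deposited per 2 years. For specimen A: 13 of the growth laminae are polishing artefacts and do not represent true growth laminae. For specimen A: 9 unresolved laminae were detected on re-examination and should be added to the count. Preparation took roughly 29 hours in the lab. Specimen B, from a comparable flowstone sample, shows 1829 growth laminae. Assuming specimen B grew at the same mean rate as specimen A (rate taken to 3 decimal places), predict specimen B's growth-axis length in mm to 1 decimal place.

Specimen A: adjusted count: 2497 − 13 + 9 = 2493 growth laminae.
Specimen A: at 2 years per growth lamina, 2493 × 2 = 4986 years.
A: Mean rate = 288.4 mm / 4986 years ≈ 0.058 mm/yr.
Specimen B: at 2 years per growth lamina, 1829 × 2 = 3658 years. Length of B = 0.058 × 3658 = 212.2 mm.

212.2 mm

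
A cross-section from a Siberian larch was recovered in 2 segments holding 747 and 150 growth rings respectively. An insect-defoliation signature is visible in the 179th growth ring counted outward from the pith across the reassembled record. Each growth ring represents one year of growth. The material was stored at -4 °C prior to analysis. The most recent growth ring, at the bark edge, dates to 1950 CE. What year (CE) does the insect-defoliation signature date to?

1232 CE

Total growth rings = 747 + 150 = 897.
Between growth ring 179 and the bark edge there are 897 − 179 = 718 growth rings.
1950 − 718 = 1232 CE.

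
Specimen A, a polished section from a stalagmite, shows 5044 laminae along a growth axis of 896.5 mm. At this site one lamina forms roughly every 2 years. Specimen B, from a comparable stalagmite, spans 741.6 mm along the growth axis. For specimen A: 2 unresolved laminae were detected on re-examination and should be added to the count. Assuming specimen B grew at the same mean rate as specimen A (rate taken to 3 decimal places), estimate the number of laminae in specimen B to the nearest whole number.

4166 laminae

Specimen A: correcting the raw count gives 5044 + 2 = 5046 true laminae.
Specimen A: multiplying by 2 years per lamina: 5046 × 2 = 10092 years.
A: Mean rate = 896.5 mm / 10092 years ≈ 0.089 mm/year.
For B, 741.6 / 0.089 = 8332.58 years; at 2 years per lamina that is 8332.58 / 2 ≈ 4166 laminae.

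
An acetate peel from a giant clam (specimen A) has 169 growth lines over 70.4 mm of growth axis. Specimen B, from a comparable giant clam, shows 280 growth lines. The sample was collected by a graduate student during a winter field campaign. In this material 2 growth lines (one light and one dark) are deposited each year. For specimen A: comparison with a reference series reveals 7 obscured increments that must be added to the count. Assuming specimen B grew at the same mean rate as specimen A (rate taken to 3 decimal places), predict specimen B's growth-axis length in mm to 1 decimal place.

112.0 mm

Specimen A: correcting the raw count gives 169 + 7 = 176 true growth lines.
Specimen A: dividing by 2 growth lines per year: 176 / 2 = 88 years.
A: 70.4 mm over 88 years gives 70.4 / 88 ≈ 0.800 mm/year.
Specimen B: dividing by 2 growth lines per year: 280 / 2 = 140 years. For B, 0.800 mm/year × 140 years = 112.0 mm.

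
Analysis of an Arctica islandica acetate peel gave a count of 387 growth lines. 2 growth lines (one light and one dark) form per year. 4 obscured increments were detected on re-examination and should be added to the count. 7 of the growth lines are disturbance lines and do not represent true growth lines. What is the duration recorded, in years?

After corrections the count is 387 − 7 + 4 = 384 growth lines.
384 growth lines at 2 per year is 384 / 2 = 192 years.

192 years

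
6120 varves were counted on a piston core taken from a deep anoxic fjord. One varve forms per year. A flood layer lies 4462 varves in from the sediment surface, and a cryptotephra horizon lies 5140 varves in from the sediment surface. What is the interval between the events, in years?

678 yr

Separation: 5140 − 4462 = 678 varves.
At one varve per year, 678 years elapsed between them.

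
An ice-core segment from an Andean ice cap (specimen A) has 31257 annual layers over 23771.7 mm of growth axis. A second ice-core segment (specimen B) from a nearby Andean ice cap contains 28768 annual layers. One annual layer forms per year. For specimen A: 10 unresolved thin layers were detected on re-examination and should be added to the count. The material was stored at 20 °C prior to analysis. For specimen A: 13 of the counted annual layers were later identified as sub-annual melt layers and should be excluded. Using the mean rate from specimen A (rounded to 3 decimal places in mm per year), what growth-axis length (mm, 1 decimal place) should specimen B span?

21892.4 mm

Specimen A: correcting the raw count gives 31257 − 13 + 10 = 31254 true annual layers.
A: Extension rate ≈ 23771.7 / 31254 = 0.761 mm/yr.
Length of B = 0.761 × 28768 = 21892.4 mm.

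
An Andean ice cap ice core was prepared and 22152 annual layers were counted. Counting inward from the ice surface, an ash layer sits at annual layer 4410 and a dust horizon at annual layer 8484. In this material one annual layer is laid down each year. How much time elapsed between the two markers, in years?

Separation: 8484 − 4410 = 4074 annual layers.
That is 4074 years at one annual layer per year.

4074 yr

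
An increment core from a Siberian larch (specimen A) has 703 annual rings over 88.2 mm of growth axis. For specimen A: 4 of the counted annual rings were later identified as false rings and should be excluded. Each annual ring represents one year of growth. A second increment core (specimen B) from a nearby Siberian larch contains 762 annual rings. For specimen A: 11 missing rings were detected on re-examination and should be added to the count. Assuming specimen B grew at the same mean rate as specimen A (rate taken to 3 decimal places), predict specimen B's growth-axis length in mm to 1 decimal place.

94.5 mm

Specimen A: adjusted count: 703 − 4 + 11 = 710 annual rings.
A: Mean rate = 88.2 mm / 710 years ≈ 0.124 mm/year.
Length of B = 0.124 × 762 = 94.5 mm.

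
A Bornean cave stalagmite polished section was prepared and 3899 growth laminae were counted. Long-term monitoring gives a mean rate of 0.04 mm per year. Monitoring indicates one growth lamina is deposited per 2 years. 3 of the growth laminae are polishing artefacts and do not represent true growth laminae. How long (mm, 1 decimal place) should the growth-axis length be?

True growth lamina count = 3899 − 3 = 3896.
Multiplying by 2 years per growth lamina: 3896 × 2 = 7792 years.
7792 years at 0.04 mm/year gives 0.04 × 7792 = 311.7 mm.

311.7 mm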